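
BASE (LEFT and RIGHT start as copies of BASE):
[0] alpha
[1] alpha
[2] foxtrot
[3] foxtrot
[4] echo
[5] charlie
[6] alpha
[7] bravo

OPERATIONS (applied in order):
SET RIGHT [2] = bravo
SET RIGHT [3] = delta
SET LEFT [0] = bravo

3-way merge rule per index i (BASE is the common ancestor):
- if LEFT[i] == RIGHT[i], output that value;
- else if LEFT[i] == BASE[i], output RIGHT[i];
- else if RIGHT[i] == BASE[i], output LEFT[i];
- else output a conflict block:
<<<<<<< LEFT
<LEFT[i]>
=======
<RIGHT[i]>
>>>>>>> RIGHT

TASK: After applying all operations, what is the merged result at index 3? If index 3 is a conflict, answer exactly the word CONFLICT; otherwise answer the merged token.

Final LEFT:  [bravo, alpha, foxtrot, foxtrot, echo, charlie, alpha, bravo]
Final RIGHT: [alpha, alpha, bravo, delta, echo, charlie, alpha, bravo]
i=0: L=bravo, R=alpha=BASE -> take LEFT -> bravo
i=1: L=alpha R=alpha -> agree -> alpha
i=2: L=foxtrot=BASE, R=bravo -> take RIGHT -> bravo
i=3: L=foxtrot=BASE, R=delta -> take RIGHT -> delta
i=4: L=echo R=echo -> agree -> echo
i=5: L=charlie R=charlie -> agree -> charlie
i=6: L=alpha R=alpha -> agree -> alpha
i=7: L=bravo R=bravo -> agree -> bravo
Index 3 -> delta

Answer: delta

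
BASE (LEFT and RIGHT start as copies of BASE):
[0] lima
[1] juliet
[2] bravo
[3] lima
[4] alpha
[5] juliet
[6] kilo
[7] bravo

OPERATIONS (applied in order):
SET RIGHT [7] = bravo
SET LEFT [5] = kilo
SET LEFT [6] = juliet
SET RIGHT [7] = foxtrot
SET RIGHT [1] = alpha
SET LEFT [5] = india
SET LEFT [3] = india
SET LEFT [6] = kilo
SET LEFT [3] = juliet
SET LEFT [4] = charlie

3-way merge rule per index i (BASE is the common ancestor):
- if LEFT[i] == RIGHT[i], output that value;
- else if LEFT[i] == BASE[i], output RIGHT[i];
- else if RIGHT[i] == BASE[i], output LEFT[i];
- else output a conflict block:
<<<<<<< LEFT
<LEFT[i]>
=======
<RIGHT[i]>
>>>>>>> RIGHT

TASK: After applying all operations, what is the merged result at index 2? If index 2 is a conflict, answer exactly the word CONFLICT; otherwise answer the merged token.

Answer: bravo

Derivation:
Final LEFT:  [lima, juliet, bravo, juliet, charlie, india, kilo, bravo]
Final RIGHT: [lima, alpha, bravo, lima, alpha, juliet, kilo, foxtrot]
i=0: L=lima R=lima -> agree -> lima
i=1: L=juliet=BASE, R=alpha -> take RIGHT -> alpha
i=2: L=bravo R=bravo -> agree -> bravo
i=3: L=juliet, R=lima=BASE -> take LEFT -> juliet
i=4: L=charlie, R=alpha=BASE -> take LEFT -> charlie
i=5: L=india, R=juliet=BASE -> take LEFT -> india
i=6: L=kilo R=kilo -> agree -> kilo
i=7: L=bravo=BASE, R=foxtrot -> take RIGHT -> foxtrot
Index 2 -> bravo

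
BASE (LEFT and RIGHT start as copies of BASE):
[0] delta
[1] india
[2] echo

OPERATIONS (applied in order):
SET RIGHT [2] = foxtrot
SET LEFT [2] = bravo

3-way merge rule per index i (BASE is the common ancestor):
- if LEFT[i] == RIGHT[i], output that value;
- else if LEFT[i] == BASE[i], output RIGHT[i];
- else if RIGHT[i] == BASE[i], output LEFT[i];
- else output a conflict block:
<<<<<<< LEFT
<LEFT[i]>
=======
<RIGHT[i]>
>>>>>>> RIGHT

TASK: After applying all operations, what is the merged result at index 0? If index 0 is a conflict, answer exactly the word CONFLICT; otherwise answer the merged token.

Final LEFT:  [delta, india, bravo]
Final RIGHT: [delta, india, foxtrot]
i=0: L=delta R=delta -> agree -> delta
i=1: L=india R=india -> agree -> india
i=2: BASE=echo L=bravo R=foxtrot all differ -> CONFLICT
Index 0 -> delta

Answer: delta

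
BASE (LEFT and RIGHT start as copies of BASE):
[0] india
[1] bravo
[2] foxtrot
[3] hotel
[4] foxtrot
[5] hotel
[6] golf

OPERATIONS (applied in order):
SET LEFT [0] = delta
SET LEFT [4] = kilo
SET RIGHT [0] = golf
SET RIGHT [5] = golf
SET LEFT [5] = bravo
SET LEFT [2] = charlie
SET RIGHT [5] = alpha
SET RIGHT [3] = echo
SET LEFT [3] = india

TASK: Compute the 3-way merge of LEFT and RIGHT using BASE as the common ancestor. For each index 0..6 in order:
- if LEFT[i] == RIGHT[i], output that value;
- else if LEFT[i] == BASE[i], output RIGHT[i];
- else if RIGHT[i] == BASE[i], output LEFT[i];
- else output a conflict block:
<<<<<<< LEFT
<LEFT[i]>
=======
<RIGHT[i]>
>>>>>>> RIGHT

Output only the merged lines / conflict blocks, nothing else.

Final LEFT:  [delta, bravo, charlie, india, kilo, bravo, golf]
Final RIGHT: [golf, bravo, foxtrot, echo, foxtrot, alpha, golf]
i=0: BASE=india L=delta R=golf all differ -> CONFLICT
i=1: L=bravo R=bravo -> agree -> bravo
i=2: L=charlie, R=foxtrot=BASE -> take LEFT -> charlie
i=3: BASE=hotel L=india R=echo all differ -> CONFLICT
i=4: L=kilo, R=foxtrot=BASE -> take LEFT -> kilo
i=5: BASE=hotel L=bravo R=alpha all differ -> CONFLICT
i=6: L=golf R=golf -> agree -> golf

Answer: <<<<<<< LEFT
delta
=======
golf
>>>>>>> RIGHT
bravo
charlie
<<<<<<< LEFT
india
=======
echo
>>>>>>> RIGHT
kilo
<<<<<<< LEFT
bravo
=======
alpha
>>>>>>> RIGHT
golf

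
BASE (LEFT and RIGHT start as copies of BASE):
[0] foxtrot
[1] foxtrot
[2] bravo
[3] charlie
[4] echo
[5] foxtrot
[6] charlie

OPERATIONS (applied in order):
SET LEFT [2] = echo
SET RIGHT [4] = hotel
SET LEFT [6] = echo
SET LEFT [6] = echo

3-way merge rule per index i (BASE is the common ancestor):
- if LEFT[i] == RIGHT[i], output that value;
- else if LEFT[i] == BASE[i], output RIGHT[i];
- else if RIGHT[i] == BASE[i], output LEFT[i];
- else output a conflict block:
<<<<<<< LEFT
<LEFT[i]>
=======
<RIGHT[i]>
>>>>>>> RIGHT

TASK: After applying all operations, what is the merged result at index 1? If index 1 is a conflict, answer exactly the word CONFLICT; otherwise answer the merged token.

Answer: foxtrot

Derivation:
Final LEFT:  [foxtrot, foxtrot, echo, charlie, echo, foxtrot, echo]
Final RIGHT: [foxtrot, foxtrot, bravo, charlie, hotel, foxtrot, charlie]
i=0: L=foxtrot R=foxtrot -> agree -> foxtrot
i=1: L=foxtrot R=foxtrot -> agree -> foxtrot
i=2: L=echo, R=bravo=BASE -> take LEFT -> echo
i=3: L=charlie R=charlie -> agree -> charlie
i=4: L=echo=BASE, R=hotel -> take RIGHT -> hotel
i=5: L=foxtrot R=foxtrot -> agree -> foxtrot
i=6: L=echo, R=charlie=BASE -> take LEFT -> echo
Index 1 -> foxtrot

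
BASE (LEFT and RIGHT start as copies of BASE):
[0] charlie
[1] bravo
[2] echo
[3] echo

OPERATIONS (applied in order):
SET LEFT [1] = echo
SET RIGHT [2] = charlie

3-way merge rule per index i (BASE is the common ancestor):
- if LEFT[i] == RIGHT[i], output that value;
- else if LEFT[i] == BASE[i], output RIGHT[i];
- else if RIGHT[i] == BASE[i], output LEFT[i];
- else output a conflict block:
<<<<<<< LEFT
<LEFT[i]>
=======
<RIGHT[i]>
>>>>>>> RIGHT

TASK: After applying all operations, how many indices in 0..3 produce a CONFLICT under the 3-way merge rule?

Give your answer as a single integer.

Final LEFT:  [charlie, echo, echo, echo]
Final RIGHT: [charlie, bravo, charlie, echo]
i=0: L=charlie R=charlie -> agree -> charlie
i=1: L=echo, R=bravo=BASE -> take LEFT -> echo
i=2: L=echo=BASE, R=charlie -> take RIGHT -> charlie
i=3: L=echo R=echo -> agree -> echo
Conflict count: 0

Answer: 0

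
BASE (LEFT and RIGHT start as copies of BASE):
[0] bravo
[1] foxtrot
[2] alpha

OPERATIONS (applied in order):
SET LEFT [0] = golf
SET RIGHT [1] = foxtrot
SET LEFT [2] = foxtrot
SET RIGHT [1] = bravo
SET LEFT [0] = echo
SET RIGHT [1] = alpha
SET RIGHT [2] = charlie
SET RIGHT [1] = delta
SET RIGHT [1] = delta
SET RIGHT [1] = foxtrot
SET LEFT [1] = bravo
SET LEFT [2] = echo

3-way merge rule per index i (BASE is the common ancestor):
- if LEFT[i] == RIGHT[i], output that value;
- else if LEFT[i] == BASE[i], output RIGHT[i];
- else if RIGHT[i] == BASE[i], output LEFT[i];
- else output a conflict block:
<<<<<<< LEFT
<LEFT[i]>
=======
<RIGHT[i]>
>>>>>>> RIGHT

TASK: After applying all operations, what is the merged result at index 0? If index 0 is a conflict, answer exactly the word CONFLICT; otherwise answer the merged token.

Answer: echo

Derivation:
Final LEFT:  [echo, bravo, echo]
Final RIGHT: [bravo, foxtrot, charlie]
i=0: L=echo, R=bravo=BASE -> take LEFT -> echo
i=1: L=bravo, R=foxtrot=BASE -> take LEFT -> bravo
i=2: BASE=alpha L=echo R=charlie all differ -> CONFLICT
Index 0 -> echo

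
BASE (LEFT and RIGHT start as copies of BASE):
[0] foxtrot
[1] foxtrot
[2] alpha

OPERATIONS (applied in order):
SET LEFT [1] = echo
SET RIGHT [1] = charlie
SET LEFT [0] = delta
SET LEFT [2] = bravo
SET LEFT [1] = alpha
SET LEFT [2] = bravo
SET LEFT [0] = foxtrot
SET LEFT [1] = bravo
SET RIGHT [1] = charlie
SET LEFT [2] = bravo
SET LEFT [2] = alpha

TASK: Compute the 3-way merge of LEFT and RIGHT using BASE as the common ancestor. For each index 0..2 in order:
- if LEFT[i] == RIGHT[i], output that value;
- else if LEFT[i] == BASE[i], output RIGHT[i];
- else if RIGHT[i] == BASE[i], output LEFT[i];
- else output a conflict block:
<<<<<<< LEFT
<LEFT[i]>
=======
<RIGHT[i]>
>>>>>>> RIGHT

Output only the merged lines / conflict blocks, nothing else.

Answer: foxtrot
<<<<<<< LEFT
bravo
=======
charlie
>>>>>>> RIGHT
alpha

Derivation:
Final LEFT:  [foxtrot, bravo, alpha]
Final RIGHT: [foxtrot, charlie, alpha]
i=0: L=foxtrot R=foxtrot -> agree -> foxtrot
i=1: BASE=foxtrot L=bravo R=charlie all differ -> CONFLICT
i=2: L=alpha R=alpha -> agree -> alpha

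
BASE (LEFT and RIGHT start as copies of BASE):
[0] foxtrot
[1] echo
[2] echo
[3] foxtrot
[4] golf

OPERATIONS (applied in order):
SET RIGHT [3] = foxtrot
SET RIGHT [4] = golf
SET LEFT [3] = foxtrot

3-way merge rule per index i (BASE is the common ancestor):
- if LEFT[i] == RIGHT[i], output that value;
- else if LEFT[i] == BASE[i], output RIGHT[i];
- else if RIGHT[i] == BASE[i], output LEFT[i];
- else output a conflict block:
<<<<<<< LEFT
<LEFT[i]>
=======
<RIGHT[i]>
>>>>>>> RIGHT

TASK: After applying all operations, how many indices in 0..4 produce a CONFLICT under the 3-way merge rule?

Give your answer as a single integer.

Final LEFT:  [foxtrot, echo, echo, foxtrot, golf]
Final RIGHT: [foxtrot, echo, echo, foxtrot, golf]
i=0: L=foxtrot R=foxtrot -> agree -> foxtrot
i=1: L=echo R=echo -> agree -> echo
i=2: L=echo R=echo -> agree -> echo
i=3: L=foxtrot R=foxtrot -> agree -> foxtrot
i=4: L=golf R=golf -> agree -> golf
Conflict count: 0

Answer: 0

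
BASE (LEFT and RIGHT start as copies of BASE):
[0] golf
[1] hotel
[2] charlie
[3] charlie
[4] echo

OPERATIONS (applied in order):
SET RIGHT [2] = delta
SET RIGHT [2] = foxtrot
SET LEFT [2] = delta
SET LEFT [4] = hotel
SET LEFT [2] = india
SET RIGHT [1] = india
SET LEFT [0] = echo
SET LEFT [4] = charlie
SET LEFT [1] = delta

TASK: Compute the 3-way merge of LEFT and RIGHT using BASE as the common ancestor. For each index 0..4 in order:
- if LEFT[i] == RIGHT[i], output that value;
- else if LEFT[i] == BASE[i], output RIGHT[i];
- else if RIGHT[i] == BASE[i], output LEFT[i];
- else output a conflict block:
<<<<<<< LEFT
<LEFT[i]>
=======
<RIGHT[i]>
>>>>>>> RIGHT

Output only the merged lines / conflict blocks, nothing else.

Final LEFT:  [echo, delta, india, charlie, charlie]
Final RIGHT: [golf, india, foxtrot, charlie, echo]
i=0: L=echo, R=golf=BASE -> take LEFT -> echo
i=1: BASE=hotel L=delta R=india all differ -> CONFLICT
i=2: BASE=charlie L=india R=foxtrot all differ -> CONFLICT
i=3: L=charlie R=charlie -> agree -> charlie
i=4: L=charlie, R=echo=BASE -> take LEFT -> charlie

Answer: echo
<<<<<<< LEFT
delta
=======
india
>>>>>>> RIGHT
<<<<<<< LEFT
india
=======
foxtrot
>>>>>>> RIGHT
charlie
charlie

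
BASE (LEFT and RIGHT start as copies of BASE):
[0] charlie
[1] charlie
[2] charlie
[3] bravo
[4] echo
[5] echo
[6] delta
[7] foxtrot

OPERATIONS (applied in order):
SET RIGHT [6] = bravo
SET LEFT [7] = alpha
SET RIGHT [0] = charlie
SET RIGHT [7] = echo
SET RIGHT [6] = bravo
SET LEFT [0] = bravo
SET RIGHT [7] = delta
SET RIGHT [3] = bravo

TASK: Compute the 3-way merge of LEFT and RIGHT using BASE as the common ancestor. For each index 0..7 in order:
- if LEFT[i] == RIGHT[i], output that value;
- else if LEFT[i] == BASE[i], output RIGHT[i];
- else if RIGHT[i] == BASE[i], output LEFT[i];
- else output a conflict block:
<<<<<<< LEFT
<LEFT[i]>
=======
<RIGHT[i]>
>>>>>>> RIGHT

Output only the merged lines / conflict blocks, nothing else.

Answer: bravo
charlie
charlie
bravo
echo
echo
bravo
<<<<<<< LEFT
alpha
=======
delta
>>>>>>> RIGHT

Derivation:
Final LEFT:  [bravo, charlie, charlie, bravo, echo, echo, delta, alpha]
Final RIGHT: [charlie, charlie, charlie, bravo, echo, echo, bravo, delta]
i=0: L=bravo, R=charlie=BASE -> take LEFT -> bravo
i=1: L=charlie R=charlie -> agree -> charlie
i=2: L=charlie R=charlie -> agree -> charlie
i=3: L=bravo R=bravo -> agree -> bravo
i=4: L=echo R=echo -> agree -> echo
i=5: L=echo R=echo -> agree -> echo
i=6: L=delta=BASE, R=bravo -> take RIGHT -> bravo
i=7: BASE=foxtrot L=alpha R=delta all differ -> CONFLICT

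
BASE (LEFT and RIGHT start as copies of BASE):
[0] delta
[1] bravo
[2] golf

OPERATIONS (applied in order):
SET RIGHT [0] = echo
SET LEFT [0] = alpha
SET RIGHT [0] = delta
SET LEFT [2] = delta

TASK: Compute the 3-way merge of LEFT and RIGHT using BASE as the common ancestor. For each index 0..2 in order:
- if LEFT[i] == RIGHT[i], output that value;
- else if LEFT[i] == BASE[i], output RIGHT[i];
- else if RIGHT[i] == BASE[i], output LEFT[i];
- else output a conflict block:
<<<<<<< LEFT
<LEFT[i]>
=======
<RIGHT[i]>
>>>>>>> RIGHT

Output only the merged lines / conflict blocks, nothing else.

Final LEFT:  [alpha, bravo, delta]
Final RIGHT: [delta, bravo, golf]
i=0: L=alpha, R=delta=BASE -> take LEFT -> alpha
i=1: L=bravo R=bravo -> agree -> bravo
i=2: L=delta, R=golf=BASE -> take LEFT -> delta

Answer: alpha
bravo
delta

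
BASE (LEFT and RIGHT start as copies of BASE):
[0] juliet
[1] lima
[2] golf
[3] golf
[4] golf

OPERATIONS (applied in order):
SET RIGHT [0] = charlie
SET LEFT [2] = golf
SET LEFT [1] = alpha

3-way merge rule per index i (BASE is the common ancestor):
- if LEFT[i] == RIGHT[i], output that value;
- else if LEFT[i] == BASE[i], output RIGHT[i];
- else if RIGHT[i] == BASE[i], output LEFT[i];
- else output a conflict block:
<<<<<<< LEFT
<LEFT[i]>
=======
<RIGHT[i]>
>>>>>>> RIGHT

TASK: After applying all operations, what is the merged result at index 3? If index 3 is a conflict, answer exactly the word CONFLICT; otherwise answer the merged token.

Answer: golf

Derivation:
Final LEFT:  [juliet, alpha, golf, golf, golf]
Final RIGHT: [charlie, lima, golf, golf, golf]
i=0: L=juliet=BASE, R=charlie -> take RIGHT -> charlie
i=1: L=alpha, R=lima=BASE -> take LEFT -> alpha
i=2: L=golf R=golf -> agree -> golf
i=3: L=golf R=golf -> agree -> golf
i=4: L=golf R=golf -> agree -> golf
Index 3 -> golf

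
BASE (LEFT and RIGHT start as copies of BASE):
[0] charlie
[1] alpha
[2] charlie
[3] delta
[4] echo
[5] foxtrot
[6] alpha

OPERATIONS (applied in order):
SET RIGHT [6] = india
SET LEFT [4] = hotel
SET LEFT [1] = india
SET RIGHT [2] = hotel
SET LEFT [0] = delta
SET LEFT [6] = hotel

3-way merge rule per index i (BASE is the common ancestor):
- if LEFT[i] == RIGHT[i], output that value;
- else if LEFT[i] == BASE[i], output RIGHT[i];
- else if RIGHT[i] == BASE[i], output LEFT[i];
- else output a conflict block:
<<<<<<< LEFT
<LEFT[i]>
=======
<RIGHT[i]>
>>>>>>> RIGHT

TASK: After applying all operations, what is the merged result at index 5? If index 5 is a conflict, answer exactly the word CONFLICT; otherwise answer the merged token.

Answer: foxtrot

Derivation:
Final LEFT:  [delta, india, charlie, delta, hotel, foxtrot, hotel]
Final RIGHT: [charlie, alpha, hotel, delta, echo, foxtrot, india]
i=0: L=delta, R=charlie=BASE -> take LEFT -> delta
i=1: L=india, R=alpha=BASE -> take LEFT -> india
i=2: L=charlie=BASE, R=hotel -> take RIGHT -> hotel
i=3: L=delta R=delta -> agree -> delta
i=4: L=hotel, R=echo=BASE -> take LEFT -> hotel
i=5: L=foxtrot R=foxtrot -> agree -> foxtrot
i=6: BASE=alpha L=hotel R=india all differ -> CONFLICT
Index 5 -> foxtrot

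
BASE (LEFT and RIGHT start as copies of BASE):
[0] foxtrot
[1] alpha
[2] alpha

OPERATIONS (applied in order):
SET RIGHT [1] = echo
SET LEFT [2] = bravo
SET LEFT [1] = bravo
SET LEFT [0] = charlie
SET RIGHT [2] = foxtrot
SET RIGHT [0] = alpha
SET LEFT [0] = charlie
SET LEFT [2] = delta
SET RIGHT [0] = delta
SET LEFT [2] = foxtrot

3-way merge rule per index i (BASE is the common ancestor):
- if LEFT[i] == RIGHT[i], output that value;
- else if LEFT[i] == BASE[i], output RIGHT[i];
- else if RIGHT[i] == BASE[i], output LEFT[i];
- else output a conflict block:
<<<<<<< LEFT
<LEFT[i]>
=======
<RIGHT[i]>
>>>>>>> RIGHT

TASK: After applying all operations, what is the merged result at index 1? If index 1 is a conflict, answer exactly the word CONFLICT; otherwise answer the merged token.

Final LEFT:  [charlie, bravo, foxtrot]
Final RIGHT: [delta, echo, foxtrot]
i=0: BASE=foxtrot L=charlie R=delta all differ -> CONFLICT
i=1: BASE=alpha L=bravo R=echo all differ -> CONFLICT
i=2: L=foxtrot R=foxtrot -> agree -> foxtrot
Index 1 -> CONFLICT

Answer: CONFLICT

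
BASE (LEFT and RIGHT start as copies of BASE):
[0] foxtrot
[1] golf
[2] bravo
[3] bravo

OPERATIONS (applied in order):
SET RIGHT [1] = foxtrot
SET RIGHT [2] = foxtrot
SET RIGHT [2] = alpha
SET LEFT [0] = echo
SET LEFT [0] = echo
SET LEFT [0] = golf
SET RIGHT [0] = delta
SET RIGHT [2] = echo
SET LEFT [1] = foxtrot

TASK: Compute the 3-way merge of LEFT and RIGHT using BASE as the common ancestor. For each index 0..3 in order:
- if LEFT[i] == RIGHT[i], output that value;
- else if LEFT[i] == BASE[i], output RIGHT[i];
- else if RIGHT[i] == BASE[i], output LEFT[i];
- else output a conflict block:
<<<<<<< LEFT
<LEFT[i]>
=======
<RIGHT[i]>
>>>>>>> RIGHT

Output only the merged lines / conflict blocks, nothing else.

Final LEFT:  [golf, foxtrot, bravo, bravo]
Final RIGHT: [delta, foxtrot, echo, bravo]
i=0: BASE=foxtrot L=golf R=delta all differ -> CONFLICT
i=1: L=foxtrot R=foxtrot -> agree -> foxtrot
i=2: L=bravo=BASE, R=echo -> take RIGHT -> echo
i=3: L=bravo R=bravo -> agree -> bravo

Answer: <<<<<<< LEFT
golf
=======
delta
>>>>>>> RIGHT
foxtrot
echo
bravo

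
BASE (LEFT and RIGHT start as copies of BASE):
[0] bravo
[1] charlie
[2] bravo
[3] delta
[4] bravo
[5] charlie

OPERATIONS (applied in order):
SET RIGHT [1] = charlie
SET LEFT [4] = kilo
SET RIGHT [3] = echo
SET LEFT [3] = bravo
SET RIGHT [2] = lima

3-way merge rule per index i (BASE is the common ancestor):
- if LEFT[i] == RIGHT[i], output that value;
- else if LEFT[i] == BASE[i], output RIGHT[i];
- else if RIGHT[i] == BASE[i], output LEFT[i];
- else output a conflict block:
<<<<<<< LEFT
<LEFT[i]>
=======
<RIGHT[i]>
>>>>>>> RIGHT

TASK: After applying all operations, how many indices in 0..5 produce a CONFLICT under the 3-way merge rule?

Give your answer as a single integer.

Answer: 1

Derivation:
Final LEFT:  [bravo, charlie, bravo, bravo, kilo, charlie]
Final RIGHT: [bravo, charlie, lima, echo, bravo, charlie]
i=0: L=bravo R=bravo -> agree -> bravo
i=1: L=charlie R=charlie -> agree -> charlie
i=2: L=bravo=BASE, R=lima -> take RIGHT -> lima
i=3: BASE=delta L=bravo R=echo all differ -> CONFLICT
i=4: L=kilo, R=bravo=BASE -> take LEFT -> kilo
i=5: L=charlie R=charlie -> agree -> charlie
Conflict count: 1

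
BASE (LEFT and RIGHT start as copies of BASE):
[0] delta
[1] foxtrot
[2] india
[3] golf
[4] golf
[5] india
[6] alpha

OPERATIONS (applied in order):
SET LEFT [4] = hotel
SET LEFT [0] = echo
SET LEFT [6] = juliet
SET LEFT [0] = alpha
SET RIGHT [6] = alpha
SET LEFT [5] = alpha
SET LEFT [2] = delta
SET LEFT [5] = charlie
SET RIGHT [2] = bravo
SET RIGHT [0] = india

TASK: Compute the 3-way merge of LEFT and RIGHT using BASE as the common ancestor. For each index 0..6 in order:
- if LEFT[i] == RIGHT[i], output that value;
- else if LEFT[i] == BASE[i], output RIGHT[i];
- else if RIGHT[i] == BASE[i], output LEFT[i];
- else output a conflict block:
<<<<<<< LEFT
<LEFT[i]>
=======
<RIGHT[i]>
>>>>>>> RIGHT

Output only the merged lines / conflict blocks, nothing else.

Final LEFT:  [alpha, foxtrot, delta, golf, hotel, charlie, juliet]
Final RIGHT: [india, foxtrot, bravo, golf, golf, india, alpha]
i=0: BASE=delta L=alpha R=india all differ -> CONFLICT
i=1: L=foxtrot R=foxtrot -> agree -> foxtrot
i=2: BASE=india L=delta R=bravo all differ -> CONFLICT
i=3: L=golf R=golf -> agree -> golf
i=4: L=hotel, R=golf=BASE -> take LEFT -> hotel
i=5: L=charlie, R=india=BASE -> take LEFT -> charlie
i=6: L=juliet, R=alpha=BASE -> take LEFT -> juliet

Answer: <<<<<<< LEFT
alpha
=======
india
>>>>>>> RIGHT
foxtrot
<<<<<<< LEFT
delta
=======
bravo
>>>>>>> RIGHT
golf
hotel
charlie
juliet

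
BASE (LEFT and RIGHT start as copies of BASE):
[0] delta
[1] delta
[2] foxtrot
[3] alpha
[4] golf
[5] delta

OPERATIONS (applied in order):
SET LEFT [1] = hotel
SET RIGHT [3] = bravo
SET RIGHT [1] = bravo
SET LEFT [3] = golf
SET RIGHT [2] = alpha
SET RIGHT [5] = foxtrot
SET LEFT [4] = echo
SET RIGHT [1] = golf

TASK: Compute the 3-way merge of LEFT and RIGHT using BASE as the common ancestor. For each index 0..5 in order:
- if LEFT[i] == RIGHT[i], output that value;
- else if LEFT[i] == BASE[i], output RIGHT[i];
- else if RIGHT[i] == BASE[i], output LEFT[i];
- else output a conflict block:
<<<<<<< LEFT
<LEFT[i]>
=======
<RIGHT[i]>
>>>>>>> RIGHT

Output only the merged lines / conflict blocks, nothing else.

Answer: delta
<<<<<<< LEFT
hotel
=======
golf
>>>>>>> RIGHT
alpha
<<<<<<< LEFT
golf
=======
bravo
>>>>>>> RIGHT
echo
foxtrot

Derivation:
Final LEFT:  [delta, hotel, foxtrot, golf, echo, delta]
Final RIGHT: [delta, golf, alpha, bravo, golf, foxtrot]
i=0: L=delta R=delta -> agree -> delta
i=1: BASE=delta L=hotel R=golf all differ -> CONFLICT
i=2: L=foxtrot=BASE, R=alpha -> take RIGHT -> alpha
i=3: BASE=alpha L=golf R=bravo all differ -> CONFLICT
i=4: L=echo, R=golf=BASE -> take LEFT -> echo
i=5: L=delta=BASE, R=foxtrot -> take RIGHT -> foxtrot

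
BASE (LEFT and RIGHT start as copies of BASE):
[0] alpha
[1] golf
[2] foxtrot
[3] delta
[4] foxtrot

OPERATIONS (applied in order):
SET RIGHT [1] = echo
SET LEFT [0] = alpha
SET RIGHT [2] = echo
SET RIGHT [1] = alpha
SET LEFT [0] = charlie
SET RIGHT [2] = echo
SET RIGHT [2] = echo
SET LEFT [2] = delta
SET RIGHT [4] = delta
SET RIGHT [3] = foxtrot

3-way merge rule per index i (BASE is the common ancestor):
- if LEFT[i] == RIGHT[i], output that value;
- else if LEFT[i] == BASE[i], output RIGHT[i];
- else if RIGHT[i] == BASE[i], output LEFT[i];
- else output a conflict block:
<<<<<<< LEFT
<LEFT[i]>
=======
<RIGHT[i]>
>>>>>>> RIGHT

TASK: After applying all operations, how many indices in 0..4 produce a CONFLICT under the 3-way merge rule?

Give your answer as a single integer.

Final LEFT:  [charlie, golf, delta, delta, foxtrot]
Final RIGHT: [alpha, alpha, echo, foxtrot, delta]
i=0: L=charlie, R=alpha=BASE -> take LEFT -> charlie
i=1: L=golf=BASE, R=alpha -> take RIGHT -> alpha
i=2: BASE=foxtrot L=delta R=echo all differ -> CONFLICT
i=3: L=delta=BASE, R=foxtrot -> take RIGHT -> foxtrot
i=4: L=foxtrot=BASE, R=delta -> take RIGHT -> delta
Conflict count: 1

Answer: 1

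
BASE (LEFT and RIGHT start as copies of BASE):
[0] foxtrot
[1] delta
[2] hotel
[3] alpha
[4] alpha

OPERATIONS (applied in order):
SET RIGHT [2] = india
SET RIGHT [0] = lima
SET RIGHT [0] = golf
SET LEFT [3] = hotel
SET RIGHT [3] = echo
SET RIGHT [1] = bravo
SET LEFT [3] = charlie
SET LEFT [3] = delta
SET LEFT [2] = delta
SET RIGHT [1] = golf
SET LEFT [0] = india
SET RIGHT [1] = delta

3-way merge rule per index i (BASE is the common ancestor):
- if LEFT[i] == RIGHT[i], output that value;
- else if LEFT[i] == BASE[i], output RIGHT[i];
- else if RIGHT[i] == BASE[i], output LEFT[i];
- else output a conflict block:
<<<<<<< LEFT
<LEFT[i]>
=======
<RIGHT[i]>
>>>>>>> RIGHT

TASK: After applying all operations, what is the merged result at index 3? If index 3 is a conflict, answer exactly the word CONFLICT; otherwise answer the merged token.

Final LEFT:  [india, delta, delta, delta, alpha]
Final RIGHT: [golf, delta, india, echo, alpha]
i=0: BASE=foxtrot L=india R=golf all differ -> CONFLICT
i=1: L=delta R=delta -> agree -> delta
i=2: BASE=hotel L=delta R=india all differ -> CONFLICT
i=3: BASE=alpha L=delta R=echo all differ -> CONFLICT
i=4: L=alpha R=alpha -> agree -> alpha
Index 3 -> CONFLICT

Answer: CONFLICT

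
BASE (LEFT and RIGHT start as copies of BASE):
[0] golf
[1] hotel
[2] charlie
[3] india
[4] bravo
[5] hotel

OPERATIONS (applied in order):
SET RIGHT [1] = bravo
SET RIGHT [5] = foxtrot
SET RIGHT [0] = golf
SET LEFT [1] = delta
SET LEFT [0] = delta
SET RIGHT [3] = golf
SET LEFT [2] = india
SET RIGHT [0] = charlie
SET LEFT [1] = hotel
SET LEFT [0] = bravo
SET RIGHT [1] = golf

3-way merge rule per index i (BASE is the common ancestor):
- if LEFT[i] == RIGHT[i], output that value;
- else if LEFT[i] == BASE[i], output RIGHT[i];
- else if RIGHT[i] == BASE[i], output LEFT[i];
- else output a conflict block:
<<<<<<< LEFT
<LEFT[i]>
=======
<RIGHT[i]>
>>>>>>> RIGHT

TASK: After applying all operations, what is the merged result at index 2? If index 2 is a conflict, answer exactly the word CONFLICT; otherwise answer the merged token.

Final LEFT:  [bravo, hotel, india, india, bravo, hotel]
Final RIGHT: [charlie, golf, charlie, golf, bravo, foxtrot]
i=0: BASE=golf L=bravo R=charlie all differ -> CONFLICT
i=1: L=hotel=BASE, R=golf -> take RIGHT -> golf
i=2: L=india, R=charlie=BASE -> take LEFT -> india
i=3: L=india=BASE, R=golf -> take RIGHT -> golf
i=4: L=bravo R=bravo -> agree -> bravo
i=5: L=hotel=BASE, R=foxtrot -> take RIGHT -> foxtrot
Index 2 -> india

Answer: india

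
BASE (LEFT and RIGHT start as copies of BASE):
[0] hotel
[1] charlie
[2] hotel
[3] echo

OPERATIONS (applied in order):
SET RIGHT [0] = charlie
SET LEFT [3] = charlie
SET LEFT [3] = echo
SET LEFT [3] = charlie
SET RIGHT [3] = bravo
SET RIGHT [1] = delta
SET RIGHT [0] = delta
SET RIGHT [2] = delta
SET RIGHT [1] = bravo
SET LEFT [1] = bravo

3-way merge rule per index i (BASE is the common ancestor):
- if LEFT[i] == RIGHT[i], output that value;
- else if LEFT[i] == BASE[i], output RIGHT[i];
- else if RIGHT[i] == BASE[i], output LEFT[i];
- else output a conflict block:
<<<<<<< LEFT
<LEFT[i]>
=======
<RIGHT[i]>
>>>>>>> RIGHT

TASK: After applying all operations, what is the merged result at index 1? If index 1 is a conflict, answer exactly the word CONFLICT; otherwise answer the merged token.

Final LEFT:  [hotel, bravo, hotel, charlie]
Final RIGHT: [delta, bravo, delta, bravo]
i=0: L=hotel=BASE, R=delta -> take RIGHT -> delta
i=1: L=bravo R=bravo -> agree -> bravo
i=2: L=hotel=BASE, R=delta -> take RIGHT -> delta
i=3: BASE=echo L=charlie R=bravo all differ -> CONFLICT
Index 1 -> bravo

Answer: bravo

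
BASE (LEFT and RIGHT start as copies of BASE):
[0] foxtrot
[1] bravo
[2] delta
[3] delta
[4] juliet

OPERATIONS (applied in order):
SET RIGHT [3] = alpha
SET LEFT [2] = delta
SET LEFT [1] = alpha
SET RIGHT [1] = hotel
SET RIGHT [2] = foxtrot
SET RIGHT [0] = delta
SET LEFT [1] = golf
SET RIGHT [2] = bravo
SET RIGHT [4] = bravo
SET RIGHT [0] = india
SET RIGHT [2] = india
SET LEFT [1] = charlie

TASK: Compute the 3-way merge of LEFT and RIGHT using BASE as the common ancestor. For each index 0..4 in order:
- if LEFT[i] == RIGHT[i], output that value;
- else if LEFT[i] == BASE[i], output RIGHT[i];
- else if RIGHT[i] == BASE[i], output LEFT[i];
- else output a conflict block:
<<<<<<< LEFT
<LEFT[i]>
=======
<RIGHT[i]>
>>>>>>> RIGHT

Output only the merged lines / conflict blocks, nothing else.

Answer: india
<<<<<<< LEFT
charlie
=======
hotel
>>>>>>> RIGHT
india
alpha
bravo

Derivation:
Final LEFT:  [foxtrot, charlie, delta, delta, juliet]
Final RIGHT: [india, hotel, india, alpha, bravo]
i=0: L=foxtrot=BASE, R=india -> take RIGHT -> india
i=1: BASE=bravo L=charlie R=hotel all differ -> CONFLICT
i=2: L=delta=BASE, R=india -> take RIGHT -> india
i=3: L=delta=BASE, R=alpha -> take RIGHT -> alpha
i=4: L=juliet=BASE, R=bravo -> take RIGHT -> bravo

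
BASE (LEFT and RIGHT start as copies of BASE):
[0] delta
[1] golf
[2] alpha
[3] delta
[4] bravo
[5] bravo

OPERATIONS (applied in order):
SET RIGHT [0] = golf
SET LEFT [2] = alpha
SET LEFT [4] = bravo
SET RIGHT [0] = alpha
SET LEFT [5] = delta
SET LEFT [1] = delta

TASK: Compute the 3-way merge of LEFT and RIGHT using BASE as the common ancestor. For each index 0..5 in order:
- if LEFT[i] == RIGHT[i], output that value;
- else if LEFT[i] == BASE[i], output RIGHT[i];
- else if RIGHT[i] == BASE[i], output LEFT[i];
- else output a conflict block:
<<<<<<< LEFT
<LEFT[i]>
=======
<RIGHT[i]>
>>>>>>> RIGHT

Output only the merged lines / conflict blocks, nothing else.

Answer: alpha
delta
alpha
delta
bravo
delta

Derivation:
Final LEFT:  [delta, delta, alpha, delta, bravo, delta]
Final RIGHT: [alpha, golf, alpha, delta, bravo, bravo]
i=0: L=delta=BASE, R=alpha -> take RIGHT -> alpha
i=1: L=delta, R=golf=BASE -> take LEFT -> delta
i=2: L=alpha R=alpha -> agree -> alpha
i=3: L=delta R=delta -> agree -> delta
i=4: L=bravo R=bravo -> agree -> bravo
i=5: L=delta, R=bravo=BASE -> take LEFT -> delta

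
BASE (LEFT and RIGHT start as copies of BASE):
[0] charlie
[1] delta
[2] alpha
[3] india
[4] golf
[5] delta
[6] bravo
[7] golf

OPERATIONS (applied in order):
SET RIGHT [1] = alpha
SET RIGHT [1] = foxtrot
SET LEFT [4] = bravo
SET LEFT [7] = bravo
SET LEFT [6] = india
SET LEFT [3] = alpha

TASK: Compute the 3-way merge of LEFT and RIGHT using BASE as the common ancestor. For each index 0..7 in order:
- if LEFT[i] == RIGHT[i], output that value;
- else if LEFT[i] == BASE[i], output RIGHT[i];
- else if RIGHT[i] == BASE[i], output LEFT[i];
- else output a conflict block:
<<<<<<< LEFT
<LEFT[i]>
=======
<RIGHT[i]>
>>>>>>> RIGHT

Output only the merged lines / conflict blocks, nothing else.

Final LEFT:  [charlie, delta, alpha, alpha, bravo, delta, india, bravo]
Final RIGHT: [charlie, foxtrot, alpha, india, golf, delta, bravo, golf]
i=0: L=charlie R=charlie -> agree -> charlie
i=1: L=delta=BASE, R=foxtrot -> take RIGHT -> foxtrot
i=2: L=alpha R=alpha -> agree -> alpha
i=3: L=alpha, R=india=BASE -> take LEFT -> alpha
i=4: L=bravo, R=golf=BASE -> take LEFT -> bravo
i=5: L=delta R=delta -> agree -> delta
i=6: L=india, R=bravo=BASE -> take LEFT -> india
i=7: L=bravo, R=golf=BASE -> take LEFT -> bravo

Answer: charlie
foxtrot
alpha
alpha
bravo
delta
india
bravo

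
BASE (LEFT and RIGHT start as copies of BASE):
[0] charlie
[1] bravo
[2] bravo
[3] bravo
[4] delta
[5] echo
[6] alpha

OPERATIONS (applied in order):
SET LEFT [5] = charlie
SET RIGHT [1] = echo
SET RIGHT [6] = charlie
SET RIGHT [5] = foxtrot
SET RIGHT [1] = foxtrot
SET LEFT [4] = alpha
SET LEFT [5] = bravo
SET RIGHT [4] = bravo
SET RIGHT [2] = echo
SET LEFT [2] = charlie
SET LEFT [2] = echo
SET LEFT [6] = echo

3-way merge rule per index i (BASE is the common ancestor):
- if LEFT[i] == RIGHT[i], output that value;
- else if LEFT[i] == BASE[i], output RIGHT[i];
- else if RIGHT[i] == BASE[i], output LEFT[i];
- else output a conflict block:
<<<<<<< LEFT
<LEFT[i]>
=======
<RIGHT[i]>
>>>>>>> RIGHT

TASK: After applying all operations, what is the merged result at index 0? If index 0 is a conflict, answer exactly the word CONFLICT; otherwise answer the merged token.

Final LEFT:  [charlie, bravo, echo, bravo, alpha, bravo, echo]
Final RIGHT: [charlie, foxtrot, echo, bravo, bravo, foxtrot, charlie]
i=0: L=charlie R=charlie -> agree -> charlie
i=1: L=bravo=BASE, R=foxtrot -> take RIGHT -> foxtrot
i=2: L=echo R=echo -> agree -> echo
i=3: L=bravo R=bravo -> agree -> bravo
i=4: BASE=delta L=alpha R=bravo all differ -> CONFLICT
i=5: BASE=echo L=bravo R=foxtrot all differ -> CONFLICT
i=6: BASE=alpha L=echo R=charlie all differ -> CONFLICT
Index 0 -> charlie

Answer: charlie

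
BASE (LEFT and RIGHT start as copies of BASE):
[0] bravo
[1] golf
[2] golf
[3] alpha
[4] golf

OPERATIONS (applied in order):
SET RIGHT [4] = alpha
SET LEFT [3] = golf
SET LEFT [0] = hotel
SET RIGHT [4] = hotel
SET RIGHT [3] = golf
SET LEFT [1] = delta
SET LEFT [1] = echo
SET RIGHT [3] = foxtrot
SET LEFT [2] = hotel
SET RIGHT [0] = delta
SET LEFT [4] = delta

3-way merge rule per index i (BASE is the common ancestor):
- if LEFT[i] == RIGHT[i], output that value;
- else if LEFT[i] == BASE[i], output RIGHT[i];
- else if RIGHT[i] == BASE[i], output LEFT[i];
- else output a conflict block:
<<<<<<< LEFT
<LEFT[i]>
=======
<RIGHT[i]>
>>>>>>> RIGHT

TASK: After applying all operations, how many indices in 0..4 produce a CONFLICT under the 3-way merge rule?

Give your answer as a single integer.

Answer: 3

Derivation:
Final LEFT:  [hotel, echo, hotel, golf, delta]
Final RIGHT: [delta, golf, golf, foxtrot, hotel]
i=0: BASE=bravo L=hotel R=delta all differ -> CONFLICT
i=1: L=echo, R=golf=BASE -> take LEFT -> echo
i=2: L=hotel, R=golf=BASE -> take LEFT -> hotel
i=3: BASE=alpha L=golf R=foxtrot all differ -> CONFLICT
i=4: BASE=golf L=delta R=hotel all differ -> CONFLICT
Conflict count: 3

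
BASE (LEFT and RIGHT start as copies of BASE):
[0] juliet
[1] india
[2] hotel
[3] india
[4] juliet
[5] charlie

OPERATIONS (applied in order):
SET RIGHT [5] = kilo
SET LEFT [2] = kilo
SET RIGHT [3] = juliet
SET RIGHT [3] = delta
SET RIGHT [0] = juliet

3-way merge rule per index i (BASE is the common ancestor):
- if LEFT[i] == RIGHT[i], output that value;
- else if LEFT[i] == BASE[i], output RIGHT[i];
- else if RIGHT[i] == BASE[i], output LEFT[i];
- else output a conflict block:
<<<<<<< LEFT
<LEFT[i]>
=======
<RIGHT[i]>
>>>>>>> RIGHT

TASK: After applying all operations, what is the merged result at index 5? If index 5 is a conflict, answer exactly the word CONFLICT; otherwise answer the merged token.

Final LEFT:  [juliet, india, kilo, india, juliet, charlie]
Final RIGHT: [juliet, india, hotel, delta, juliet, kilo]
i=0: L=juliet R=juliet -> agree -> juliet
i=1: L=india R=india -> agree -> india
i=2: L=kilo, R=hotel=BASE -> take LEFT -> kilo
i=3: L=india=BASE, R=delta -> take RIGHT -> delta
i=4: L=juliet R=juliet -> agree -> juliet
i=5: L=charlie=BASE, R=kilo -> take RIGHT -> kilo
Index 5 -> kilo

Answer: kilo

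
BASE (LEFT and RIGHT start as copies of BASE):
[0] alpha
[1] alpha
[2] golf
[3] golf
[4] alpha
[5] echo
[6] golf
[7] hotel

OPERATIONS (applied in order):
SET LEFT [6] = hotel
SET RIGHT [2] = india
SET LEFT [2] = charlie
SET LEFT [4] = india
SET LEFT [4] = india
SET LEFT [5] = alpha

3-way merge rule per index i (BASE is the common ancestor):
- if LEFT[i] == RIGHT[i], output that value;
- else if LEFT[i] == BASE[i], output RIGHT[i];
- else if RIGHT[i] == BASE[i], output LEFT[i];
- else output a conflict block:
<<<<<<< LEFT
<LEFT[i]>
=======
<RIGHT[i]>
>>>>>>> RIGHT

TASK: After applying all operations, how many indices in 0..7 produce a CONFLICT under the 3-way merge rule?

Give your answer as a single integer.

Final LEFT:  [alpha, alpha, charlie, golf, india, alpha, hotel, hotel]
Final RIGHT: [alpha, alpha, india, golf, alpha, echo, golf, hotel]
i=0: L=alpha R=alpha -> agree -> alpha
i=1: L=alpha R=alpha -> agree -> alpha
i=2: BASE=golf L=charlie R=india all differ -> CONFLICT
i=3: L=golf R=golf -> agree -> golf
i=4: L=india, R=alpha=BASE -> take LEFT -> india
i=5: L=alpha, R=echo=BASE -> take LEFT -> alpha
i=6: L=hotel, R=golf=BASE -> take LEFT -> hotel
i=7: L=hotel R=hotel -> agree -> hotel
Conflict count: 1

Answer: 1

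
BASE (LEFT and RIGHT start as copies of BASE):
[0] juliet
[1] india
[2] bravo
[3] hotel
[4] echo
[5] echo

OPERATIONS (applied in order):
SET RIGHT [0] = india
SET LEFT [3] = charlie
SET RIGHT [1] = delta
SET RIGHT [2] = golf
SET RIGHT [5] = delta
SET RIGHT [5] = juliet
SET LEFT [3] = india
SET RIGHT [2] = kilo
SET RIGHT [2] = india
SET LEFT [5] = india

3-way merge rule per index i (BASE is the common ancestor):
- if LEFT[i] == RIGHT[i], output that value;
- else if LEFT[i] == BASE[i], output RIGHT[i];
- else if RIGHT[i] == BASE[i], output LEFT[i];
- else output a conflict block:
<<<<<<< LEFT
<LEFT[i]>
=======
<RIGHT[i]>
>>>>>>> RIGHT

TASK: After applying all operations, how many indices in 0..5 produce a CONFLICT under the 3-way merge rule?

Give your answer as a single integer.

Final LEFT:  [juliet, india, bravo, india, echo, india]
Final RIGHT: [india, delta, india, hotel, echo, juliet]
i=0: L=juliet=BASE, R=india -> take RIGHT -> india
i=1: L=india=BASE, R=delta -> take RIGHT -> delta
i=2: L=bravo=BASE, R=india -> take RIGHT -> india
i=3: L=india, R=hotel=BASE -> take LEFT -> india
i=4: L=echo R=echo -> agree -> echo
i=5: BASE=echo L=india R=juliet all differ -> CONFLICT
Conflict count: 1

Answer: 1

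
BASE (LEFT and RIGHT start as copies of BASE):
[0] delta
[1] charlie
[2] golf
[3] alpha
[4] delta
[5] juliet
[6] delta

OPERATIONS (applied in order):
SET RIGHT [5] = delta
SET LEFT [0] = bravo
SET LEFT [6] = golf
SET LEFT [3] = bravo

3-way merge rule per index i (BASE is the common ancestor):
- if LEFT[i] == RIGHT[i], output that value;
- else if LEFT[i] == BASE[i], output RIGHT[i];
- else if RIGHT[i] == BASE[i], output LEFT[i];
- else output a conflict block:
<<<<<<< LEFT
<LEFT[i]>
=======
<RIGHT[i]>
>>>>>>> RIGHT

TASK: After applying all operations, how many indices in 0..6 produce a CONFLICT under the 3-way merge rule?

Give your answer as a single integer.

Answer: 0

Derivation:
Final LEFT:  [bravo, charlie, golf, bravo, delta, juliet, golf]
Final RIGHT: [delta, charlie, golf, alpha, delta, delta, delta]
i=0: L=bravo, R=delta=BASE -> take LEFT -> bravo
i=1: L=charlie R=charlie -> agree -> charlie
i=2: L=golf R=golf -> agree -> golf
i=3: L=bravo, R=alpha=BASE -> take LEFT -> bravo
i=4: L=delta R=delta -> agree -> delta
i=5: L=juliet=BASE, R=delta -> take RIGHT -> delta
i=6: L=golf, R=delta=BASE -> take LEFT -> golf
Conflict count: 0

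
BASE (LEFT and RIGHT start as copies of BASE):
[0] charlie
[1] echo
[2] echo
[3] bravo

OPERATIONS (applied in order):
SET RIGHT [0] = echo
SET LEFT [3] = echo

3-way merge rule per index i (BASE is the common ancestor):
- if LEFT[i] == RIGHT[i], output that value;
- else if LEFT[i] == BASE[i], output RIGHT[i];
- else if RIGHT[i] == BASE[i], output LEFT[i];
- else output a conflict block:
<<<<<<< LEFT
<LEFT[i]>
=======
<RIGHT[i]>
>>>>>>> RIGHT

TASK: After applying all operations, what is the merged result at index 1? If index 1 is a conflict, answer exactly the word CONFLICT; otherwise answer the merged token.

Answer: echo

Derivation:
Final LEFT:  [charlie, echo, echo, echo]
Final RIGHT: [echo, echo, echo, bravo]
i=0: L=charlie=BASE, R=echo -> take RIGHT -> echo
i=1: L=echo R=echo -> agree -> echo
i=2: L=echo R=echo -> agree -> echo
i=3: L=echo, R=bravo=BASE -> take LEFT -> echo
Index 1 -> echo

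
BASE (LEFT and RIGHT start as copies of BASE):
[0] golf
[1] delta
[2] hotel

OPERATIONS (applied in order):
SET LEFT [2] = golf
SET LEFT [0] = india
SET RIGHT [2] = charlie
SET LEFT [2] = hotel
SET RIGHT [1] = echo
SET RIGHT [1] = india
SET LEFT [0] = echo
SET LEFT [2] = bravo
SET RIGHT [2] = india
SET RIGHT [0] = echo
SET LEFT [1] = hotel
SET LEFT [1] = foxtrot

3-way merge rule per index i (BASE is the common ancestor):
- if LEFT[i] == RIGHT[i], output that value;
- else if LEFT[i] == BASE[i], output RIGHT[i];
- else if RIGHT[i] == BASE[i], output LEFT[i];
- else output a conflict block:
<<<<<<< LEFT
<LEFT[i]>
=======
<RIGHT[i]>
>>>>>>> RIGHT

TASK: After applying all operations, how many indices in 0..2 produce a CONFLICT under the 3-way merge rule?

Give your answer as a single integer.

Final LEFT:  [echo, foxtrot, bravo]
Final RIGHT: [echo, india, india]
i=0: L=echo R=echo -> agree -> echo
i=1: BASE=delta L=foxtrot R=india all differ -> CONFLICT
i=2: BASE=hotel L=bravo R=india all differ -> CONFLICT
Conflict count: 2

Answer: 2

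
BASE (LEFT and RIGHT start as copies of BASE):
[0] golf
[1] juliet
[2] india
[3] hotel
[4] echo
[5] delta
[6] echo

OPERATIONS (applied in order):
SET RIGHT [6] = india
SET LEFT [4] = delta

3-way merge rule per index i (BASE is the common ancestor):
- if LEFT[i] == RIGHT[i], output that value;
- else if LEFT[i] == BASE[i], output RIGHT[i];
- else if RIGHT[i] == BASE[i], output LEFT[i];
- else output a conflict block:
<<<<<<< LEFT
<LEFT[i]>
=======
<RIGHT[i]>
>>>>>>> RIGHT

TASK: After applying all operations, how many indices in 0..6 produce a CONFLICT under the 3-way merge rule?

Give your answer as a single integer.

Final LEFT:  [golf, juliet, india, hotel, delta, delta, echo]
Final RIGHT: [golf, juliet, india, hotel, echo, delta, india]
i=0: L=golf R=golf -> agree -> golf
i=1: L=juliet R=juliet -> agree -> juliet
i=2: L=india R=india -> agree -> india
i=3: L=hotel R=hotel -> agree -> hotel
i=4: L=delta, R=echo=BASE -> take LEFT -> delta
i=5: L=delta R=delta -> agree -> delta
i=6: L=echo=BASE, R=india -> take RIGHT -> india
Conflict count: 0

Answer: 0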